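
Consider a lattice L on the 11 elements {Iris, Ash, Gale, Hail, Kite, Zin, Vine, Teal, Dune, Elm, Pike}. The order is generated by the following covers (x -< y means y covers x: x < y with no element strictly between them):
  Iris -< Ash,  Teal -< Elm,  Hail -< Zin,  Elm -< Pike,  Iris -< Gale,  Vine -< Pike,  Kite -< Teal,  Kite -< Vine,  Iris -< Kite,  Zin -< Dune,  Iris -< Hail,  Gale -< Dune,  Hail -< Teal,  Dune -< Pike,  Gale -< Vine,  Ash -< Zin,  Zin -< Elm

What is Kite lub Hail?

Teal

Common upper bounds of {Kite, Hail}: Elm, Pike, Teal.
The least among these is Teal.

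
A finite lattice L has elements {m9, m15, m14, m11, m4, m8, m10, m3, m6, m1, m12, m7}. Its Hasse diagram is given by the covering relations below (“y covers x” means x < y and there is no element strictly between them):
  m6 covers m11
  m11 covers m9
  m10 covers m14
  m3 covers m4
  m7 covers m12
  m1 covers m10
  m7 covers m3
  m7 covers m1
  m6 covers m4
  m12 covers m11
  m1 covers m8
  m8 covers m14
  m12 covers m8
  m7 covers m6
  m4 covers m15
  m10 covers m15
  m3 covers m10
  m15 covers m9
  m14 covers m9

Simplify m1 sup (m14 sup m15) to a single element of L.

m14 ∨ m15 = m10
m1 ∨ m10 = m1

m1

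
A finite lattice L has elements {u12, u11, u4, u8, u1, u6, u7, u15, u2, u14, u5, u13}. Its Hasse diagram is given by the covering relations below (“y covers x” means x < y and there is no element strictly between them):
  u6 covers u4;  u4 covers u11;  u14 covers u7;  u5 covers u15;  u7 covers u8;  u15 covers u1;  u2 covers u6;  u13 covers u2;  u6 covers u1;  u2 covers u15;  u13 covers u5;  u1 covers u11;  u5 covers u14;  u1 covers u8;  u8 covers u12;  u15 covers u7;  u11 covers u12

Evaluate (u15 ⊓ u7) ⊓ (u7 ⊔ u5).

u7

u15 ∧ u7 = u7
u7 ∨ u5 = u5
u7 ∧ u5 = u7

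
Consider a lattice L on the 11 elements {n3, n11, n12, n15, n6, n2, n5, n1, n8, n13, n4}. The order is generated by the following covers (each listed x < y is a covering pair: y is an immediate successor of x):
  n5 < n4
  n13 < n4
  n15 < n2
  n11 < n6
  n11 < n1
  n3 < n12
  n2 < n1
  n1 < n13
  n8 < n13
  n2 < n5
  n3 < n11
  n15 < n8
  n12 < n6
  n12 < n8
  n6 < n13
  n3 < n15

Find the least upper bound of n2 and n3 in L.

n2

Common upper bounds of {n2, n3}: n1, n13, n2, n4, n5.
The least among these is n2.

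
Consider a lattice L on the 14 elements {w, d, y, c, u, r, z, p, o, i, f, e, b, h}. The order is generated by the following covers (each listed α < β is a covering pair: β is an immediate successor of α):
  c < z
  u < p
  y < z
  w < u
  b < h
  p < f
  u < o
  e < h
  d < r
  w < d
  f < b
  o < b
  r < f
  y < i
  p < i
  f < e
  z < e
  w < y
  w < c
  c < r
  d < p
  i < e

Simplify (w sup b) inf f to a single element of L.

f

w ∨ b = b
b ∧ f = f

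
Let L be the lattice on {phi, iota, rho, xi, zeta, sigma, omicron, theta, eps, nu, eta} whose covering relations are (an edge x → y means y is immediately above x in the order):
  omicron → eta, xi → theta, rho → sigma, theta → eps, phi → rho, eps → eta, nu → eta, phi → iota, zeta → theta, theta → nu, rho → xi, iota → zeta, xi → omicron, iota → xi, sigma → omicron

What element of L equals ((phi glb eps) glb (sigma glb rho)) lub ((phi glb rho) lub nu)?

nu

phi ∧ eps = phi
sigma ∧ rho = rho
phi ∧ rho = phi
phi ∧ rho = phi
phi ∨ nu = nu
phi ∨ nu = nu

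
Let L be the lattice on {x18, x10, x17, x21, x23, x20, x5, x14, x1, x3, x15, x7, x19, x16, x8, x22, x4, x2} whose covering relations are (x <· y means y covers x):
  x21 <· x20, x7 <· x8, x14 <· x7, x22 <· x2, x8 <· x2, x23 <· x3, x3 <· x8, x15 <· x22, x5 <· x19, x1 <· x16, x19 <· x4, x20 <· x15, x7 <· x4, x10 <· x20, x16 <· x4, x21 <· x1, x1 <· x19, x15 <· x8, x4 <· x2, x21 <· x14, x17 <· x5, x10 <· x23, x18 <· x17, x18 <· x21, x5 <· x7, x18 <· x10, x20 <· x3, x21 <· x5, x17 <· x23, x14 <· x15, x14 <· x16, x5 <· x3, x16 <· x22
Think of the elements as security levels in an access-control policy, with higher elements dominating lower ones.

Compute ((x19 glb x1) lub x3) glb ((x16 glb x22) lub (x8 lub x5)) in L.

x2

x19 ∧ x1 = x1
x1 ∨ x3 = x2
x16 ∧ x22 = x16
x8 ∨ x5 = x8
x16 ∨ x8 = x2
x2 ∧ x2 = x2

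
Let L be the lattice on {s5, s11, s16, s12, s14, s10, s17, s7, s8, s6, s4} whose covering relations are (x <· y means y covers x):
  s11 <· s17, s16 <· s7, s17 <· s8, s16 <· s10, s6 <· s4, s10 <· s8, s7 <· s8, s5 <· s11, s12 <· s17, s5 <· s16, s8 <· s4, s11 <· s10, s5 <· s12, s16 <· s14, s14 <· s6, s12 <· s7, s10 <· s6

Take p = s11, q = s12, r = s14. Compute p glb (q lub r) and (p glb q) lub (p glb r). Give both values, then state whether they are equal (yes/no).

s11; s5; no

q lub r = s4, so p glb (q lub r) = s11 glb s4 = s11.
p glb q = s5 and p glb r = s5, so (p glb q) lub (p glb r) = s5 lub s5 = s5.
Equal: no.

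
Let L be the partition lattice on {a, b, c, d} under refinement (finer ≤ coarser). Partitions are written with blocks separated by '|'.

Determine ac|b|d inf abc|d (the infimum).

ac|b|d

The meet (common refinement) of ac|b|d and abc|d intersects blocks pairwise, giving ac|b|d.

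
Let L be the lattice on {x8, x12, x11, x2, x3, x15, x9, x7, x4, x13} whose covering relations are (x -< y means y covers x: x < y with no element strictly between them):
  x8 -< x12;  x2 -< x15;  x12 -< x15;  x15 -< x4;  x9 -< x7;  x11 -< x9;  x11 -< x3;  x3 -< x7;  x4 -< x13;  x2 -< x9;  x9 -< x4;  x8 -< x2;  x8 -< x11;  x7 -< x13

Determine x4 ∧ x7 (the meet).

x9

Common lower bounds of {x4, x7}: x11, x2, x8, x9.
The greatest among these is x9.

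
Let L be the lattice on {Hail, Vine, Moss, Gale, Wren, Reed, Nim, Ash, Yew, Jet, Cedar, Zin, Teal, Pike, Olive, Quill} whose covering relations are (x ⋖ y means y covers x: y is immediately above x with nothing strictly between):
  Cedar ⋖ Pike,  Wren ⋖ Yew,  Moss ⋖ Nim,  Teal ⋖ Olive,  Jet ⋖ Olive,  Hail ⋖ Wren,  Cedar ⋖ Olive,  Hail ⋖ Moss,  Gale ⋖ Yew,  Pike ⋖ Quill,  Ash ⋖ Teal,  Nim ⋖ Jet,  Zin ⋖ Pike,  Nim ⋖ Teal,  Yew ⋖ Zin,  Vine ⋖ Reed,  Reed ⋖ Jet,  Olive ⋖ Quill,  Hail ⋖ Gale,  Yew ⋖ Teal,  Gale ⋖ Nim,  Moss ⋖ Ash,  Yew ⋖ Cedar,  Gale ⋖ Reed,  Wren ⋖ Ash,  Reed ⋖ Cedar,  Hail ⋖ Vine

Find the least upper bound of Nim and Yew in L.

Teal

Common upper bounds of {Nim, Yew}: Olive, Quill, Teal.
The least among these is Teal.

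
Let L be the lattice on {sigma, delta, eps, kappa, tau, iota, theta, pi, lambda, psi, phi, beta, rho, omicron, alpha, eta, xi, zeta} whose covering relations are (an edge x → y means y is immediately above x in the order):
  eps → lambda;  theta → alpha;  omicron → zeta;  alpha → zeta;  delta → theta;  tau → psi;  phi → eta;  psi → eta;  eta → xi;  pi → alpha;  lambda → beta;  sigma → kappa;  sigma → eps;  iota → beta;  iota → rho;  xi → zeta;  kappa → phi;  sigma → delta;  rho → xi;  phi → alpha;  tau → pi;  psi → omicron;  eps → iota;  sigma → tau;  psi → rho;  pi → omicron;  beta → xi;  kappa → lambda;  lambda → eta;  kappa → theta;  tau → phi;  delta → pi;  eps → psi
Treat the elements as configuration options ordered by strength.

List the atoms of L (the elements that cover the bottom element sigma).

The atoms are exactly the elements that cover sigma: delta, eps, kappa, tau.

delta, eps, kappa, tau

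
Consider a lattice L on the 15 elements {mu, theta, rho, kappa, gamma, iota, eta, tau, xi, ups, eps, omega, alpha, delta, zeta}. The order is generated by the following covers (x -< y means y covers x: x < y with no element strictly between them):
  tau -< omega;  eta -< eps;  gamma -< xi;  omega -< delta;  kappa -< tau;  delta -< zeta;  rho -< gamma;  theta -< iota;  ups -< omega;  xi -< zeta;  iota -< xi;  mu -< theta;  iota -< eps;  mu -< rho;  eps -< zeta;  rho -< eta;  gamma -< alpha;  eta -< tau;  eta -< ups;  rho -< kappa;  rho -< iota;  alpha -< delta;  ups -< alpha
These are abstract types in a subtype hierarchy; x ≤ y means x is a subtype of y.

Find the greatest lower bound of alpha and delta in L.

alpha

Common lower bounds of {alpha, delta}: alpha, eta, gamma, mu, rho, ups.
The greatest among these is alpha.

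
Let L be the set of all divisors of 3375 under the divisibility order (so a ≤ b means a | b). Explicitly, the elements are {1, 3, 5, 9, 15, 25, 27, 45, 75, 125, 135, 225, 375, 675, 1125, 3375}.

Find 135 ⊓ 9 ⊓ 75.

In the divisibility order, the meet is the greatest common divisor: gcd(135, 9, 75) = 3.

3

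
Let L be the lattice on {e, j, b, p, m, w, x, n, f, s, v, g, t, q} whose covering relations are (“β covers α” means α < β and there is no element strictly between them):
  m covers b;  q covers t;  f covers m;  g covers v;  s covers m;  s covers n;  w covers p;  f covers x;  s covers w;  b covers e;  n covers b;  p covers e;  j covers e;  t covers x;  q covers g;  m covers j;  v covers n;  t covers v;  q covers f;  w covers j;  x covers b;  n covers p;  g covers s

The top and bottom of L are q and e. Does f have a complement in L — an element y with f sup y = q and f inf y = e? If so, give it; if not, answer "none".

p

Need y with f ∨ y = q and f ∧ y = e.
Checking each element gives: p.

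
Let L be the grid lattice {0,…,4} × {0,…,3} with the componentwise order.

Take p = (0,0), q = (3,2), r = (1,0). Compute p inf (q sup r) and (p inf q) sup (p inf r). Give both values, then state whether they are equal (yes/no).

q sup r = (3,2), so p inf (q sup r) = (0,0) inf (3,2) = (0,0).
p inf q = (0,0) and p inf r = (0,0), so (p inf q) sup (p inf r) = (0,0) sup (0,0) = (0,0).
Equal: yes.

(0,0); (0,0); yes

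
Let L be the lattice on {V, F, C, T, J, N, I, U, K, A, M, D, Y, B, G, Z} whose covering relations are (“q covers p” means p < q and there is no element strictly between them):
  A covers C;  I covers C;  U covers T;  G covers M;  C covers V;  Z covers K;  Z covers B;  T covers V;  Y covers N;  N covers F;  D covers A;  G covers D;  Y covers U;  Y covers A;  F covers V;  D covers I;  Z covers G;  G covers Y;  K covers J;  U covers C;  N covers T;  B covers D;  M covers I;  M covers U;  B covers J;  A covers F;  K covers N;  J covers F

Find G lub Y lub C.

Common upper bounds of {G, Y, C}: G, Z.
The least among these is G.

G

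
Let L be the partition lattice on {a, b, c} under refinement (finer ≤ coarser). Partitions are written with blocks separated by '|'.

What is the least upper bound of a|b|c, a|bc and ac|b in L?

abc

Common upper bounds of {a|b|c, a|bc, ac|b}: abc.
The least among these is abc.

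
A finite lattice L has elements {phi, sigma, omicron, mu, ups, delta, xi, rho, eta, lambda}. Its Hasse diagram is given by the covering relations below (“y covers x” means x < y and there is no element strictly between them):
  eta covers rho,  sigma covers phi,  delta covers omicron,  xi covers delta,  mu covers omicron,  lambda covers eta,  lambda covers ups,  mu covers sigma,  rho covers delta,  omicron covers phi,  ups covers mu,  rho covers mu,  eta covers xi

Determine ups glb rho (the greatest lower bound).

Common lower bounds of {ups, rho}: mu, omicron, phi, sigma.
The greatest among these is mu.

mu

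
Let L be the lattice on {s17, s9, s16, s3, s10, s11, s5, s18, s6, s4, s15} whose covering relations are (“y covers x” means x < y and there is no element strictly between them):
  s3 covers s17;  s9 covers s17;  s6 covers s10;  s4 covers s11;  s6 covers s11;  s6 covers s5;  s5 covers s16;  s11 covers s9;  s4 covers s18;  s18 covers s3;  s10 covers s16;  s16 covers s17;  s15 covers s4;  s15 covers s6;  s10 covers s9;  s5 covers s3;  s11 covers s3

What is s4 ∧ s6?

s11

Common lower bounds of {s4, s6}: s11, s17, s3, s9.
The greatest among these is s11.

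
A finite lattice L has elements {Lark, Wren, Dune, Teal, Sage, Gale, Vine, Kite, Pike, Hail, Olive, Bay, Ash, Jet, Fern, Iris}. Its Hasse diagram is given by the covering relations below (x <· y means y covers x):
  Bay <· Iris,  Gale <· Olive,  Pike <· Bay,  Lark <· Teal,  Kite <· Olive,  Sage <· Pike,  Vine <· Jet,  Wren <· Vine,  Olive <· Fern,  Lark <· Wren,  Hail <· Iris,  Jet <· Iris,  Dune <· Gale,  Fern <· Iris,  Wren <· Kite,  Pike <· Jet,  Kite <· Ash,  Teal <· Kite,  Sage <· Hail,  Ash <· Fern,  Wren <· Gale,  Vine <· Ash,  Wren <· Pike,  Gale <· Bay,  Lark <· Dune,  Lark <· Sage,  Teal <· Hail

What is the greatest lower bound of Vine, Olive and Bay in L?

Common lower bounds of {Vine, Olive, Bay}: Lark, Wren.
The greatest among these is Wren.

Wren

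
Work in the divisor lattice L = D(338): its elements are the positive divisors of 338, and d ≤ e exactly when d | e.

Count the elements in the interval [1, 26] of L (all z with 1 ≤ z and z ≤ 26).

The interval [1, 26] = {1, 13, 2, 26}, which has 4 elements.

4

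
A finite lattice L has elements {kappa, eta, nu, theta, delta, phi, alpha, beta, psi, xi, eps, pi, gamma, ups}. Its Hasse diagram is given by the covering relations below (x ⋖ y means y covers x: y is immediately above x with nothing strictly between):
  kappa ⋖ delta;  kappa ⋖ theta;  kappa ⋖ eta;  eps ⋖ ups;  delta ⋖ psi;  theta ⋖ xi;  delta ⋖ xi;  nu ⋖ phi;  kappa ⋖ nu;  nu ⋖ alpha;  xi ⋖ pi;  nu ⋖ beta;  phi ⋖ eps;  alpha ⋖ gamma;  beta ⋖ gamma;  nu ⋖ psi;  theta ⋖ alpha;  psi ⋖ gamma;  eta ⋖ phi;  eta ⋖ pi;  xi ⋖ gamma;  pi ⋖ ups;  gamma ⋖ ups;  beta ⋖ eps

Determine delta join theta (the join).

Common upper bounds of {delta, theta}: gamma, pi, ups, xi.
The least among these is xi.

xi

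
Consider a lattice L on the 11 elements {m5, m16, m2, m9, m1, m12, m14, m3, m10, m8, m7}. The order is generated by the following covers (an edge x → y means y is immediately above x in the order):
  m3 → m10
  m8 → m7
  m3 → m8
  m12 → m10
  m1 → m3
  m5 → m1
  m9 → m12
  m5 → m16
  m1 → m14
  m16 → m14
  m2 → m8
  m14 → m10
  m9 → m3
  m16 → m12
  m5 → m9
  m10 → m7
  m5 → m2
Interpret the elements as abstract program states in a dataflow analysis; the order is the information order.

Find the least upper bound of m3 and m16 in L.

Common upper bounds of {m3, m16}: m10, m7.
The least among these is m10.

m10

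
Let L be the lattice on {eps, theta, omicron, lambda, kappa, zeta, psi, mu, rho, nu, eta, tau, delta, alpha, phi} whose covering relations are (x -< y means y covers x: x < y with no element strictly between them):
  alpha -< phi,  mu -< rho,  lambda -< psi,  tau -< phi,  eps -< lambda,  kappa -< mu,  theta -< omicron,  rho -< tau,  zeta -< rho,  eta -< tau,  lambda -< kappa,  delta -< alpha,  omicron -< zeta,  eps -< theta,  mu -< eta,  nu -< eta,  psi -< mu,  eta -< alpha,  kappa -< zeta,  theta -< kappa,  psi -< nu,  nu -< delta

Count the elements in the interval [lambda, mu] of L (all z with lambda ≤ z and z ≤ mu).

4

The interval [lambda, mu] = {kappa, lambda, mu, psi}, which has 4 elements.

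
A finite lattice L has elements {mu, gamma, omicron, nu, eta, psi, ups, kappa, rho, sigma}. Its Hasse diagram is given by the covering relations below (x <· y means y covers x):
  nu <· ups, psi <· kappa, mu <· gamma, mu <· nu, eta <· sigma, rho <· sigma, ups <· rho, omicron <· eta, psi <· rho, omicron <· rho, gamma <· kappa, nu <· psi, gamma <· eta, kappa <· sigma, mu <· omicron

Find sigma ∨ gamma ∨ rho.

Common upper bounds of {sigma, gamma, rho}: sigma.
The least among these is sigma.

sigma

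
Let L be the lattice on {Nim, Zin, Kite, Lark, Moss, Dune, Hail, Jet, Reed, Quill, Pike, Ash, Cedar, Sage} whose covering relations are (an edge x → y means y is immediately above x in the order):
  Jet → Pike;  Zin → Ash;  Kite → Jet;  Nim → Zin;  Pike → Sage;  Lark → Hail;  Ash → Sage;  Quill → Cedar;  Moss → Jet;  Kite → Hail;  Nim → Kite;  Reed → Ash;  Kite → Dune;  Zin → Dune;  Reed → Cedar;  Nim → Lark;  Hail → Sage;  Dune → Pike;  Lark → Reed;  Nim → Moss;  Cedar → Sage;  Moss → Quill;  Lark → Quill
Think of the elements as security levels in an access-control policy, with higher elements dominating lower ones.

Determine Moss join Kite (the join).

Jet

Common upper bounds of {Moss, Kite}: Jet, Pike, Sage.
The least among these is Jet.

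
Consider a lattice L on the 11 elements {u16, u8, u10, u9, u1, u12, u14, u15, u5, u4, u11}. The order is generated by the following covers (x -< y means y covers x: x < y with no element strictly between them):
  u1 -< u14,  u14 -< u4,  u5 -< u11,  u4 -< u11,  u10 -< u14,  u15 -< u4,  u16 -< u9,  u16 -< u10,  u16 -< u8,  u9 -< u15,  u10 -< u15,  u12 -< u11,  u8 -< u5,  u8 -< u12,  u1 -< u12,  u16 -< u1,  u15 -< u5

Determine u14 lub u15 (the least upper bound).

Common upper bounds of {u14, u15}: u11, u4.
The least among these is u4.

u4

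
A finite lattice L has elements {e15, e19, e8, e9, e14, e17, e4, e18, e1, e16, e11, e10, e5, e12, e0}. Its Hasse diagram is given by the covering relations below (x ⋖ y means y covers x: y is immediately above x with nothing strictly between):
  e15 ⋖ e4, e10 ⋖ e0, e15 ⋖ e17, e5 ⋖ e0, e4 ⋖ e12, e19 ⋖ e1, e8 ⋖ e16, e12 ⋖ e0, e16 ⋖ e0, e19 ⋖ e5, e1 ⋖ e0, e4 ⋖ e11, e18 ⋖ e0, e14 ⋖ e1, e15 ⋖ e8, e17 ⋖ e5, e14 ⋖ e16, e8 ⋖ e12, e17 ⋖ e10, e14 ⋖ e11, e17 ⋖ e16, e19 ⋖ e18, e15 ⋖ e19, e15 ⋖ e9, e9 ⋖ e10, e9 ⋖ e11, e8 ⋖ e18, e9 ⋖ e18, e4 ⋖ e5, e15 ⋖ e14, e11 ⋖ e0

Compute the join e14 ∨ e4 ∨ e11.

Common upper bounds of {e14, e4, e11}: e0, e11.
The least among these is e11.

e11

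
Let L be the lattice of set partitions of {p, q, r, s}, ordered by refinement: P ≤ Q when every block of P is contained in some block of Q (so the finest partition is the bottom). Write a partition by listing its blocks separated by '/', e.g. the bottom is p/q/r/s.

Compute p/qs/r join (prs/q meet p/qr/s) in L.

prs/q ∧ p/qr/s = p/q/r/s
p/qs/r ∨ p/q/r/s = p/qs/r

p/qs/r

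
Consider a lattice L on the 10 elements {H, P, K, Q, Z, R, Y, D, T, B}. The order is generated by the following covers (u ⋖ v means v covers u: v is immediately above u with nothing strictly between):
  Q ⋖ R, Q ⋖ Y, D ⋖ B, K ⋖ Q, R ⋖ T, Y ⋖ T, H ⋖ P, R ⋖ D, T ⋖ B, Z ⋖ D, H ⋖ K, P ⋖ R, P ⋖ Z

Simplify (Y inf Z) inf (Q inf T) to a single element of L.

H

Y ∧ Z = H
Q ∧ T = Q
H ∧ Q = H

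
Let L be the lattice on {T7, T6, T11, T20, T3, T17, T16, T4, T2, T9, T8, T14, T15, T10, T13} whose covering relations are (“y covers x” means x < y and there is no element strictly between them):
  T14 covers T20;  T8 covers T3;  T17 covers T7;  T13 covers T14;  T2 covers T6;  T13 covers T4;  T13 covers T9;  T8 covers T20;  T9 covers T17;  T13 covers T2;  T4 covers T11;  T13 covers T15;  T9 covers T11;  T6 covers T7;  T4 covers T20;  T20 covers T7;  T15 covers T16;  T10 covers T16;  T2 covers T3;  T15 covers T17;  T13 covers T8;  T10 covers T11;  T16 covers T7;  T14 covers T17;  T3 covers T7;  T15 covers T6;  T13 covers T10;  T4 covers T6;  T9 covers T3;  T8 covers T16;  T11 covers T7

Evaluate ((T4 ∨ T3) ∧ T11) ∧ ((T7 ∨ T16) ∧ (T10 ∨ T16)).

T4 ∨ T3 = T13
T13 ∧ T11 = T11
T7 ∨ T16 = T16
T10 ∨ T16 = T10
T16 ∧ T10 = T16
T11 ∧ T16 = T7

T7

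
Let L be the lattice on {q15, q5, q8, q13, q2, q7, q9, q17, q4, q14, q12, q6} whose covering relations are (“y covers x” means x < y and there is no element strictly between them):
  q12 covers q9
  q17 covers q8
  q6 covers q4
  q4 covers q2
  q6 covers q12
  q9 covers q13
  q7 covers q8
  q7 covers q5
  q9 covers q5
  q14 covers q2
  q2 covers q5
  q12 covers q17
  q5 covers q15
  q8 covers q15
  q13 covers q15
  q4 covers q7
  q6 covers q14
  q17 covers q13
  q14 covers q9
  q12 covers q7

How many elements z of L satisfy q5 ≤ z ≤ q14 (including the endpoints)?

The interval [q5, q14] = {q14, q2, q5, q9}, which has 4 elements.

4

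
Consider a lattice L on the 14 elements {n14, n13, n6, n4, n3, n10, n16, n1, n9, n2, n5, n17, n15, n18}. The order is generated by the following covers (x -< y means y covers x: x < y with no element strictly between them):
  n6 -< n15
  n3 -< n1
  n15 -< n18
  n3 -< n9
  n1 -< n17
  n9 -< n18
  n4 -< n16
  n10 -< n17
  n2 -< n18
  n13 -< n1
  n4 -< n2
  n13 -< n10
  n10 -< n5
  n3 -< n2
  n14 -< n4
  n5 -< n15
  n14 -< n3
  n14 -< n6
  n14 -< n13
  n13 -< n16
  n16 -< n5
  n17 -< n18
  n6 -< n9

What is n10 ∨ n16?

Common upper bounds of {n10, n16}: n15, n18, n5.
The least among these is n5.

n5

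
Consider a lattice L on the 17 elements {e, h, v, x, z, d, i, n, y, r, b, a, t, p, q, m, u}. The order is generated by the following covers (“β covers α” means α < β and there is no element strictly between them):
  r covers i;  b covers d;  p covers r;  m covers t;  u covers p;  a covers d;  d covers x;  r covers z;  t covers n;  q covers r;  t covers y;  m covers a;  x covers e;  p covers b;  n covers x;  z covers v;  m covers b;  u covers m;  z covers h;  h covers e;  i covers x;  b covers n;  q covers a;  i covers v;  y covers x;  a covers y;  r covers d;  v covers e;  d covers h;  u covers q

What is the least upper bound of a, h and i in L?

Common upper bounds of {a, h, i}: q, u.
The least among these is q.

q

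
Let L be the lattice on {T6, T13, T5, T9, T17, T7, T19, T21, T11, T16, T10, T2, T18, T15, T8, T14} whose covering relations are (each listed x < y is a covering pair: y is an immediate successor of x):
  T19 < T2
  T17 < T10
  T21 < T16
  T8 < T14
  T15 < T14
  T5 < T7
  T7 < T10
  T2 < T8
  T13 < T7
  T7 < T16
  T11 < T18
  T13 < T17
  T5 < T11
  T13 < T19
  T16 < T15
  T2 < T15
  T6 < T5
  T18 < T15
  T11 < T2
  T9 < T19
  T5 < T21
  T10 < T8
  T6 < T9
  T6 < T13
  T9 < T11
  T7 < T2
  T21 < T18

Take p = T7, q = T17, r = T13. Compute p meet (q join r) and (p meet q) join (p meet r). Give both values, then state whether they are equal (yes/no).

q join r = T17, so p meet (q join r) = T7 meet T17 = T13.
p meet q = T13 and p meet r = T13, so (p meet q) join (p meet r) = T13 join T13 = T13.
Equal: yes.

T13; T13; yes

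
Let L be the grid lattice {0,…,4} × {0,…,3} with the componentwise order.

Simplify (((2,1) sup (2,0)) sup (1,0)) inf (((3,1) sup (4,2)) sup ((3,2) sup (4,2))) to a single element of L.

(2,1)

(2,1) ∨ (2,0) = (2,1)
(2,1) ∨ (1,0) = (2,1)
(3,1) ∨ (4,2) = (4,2)
(3,2) ∨ (4,2) = (4,2)
(4,2) ∨ (4,2) = (4,2)
(2,1) ∧ (4,2) = (2,1)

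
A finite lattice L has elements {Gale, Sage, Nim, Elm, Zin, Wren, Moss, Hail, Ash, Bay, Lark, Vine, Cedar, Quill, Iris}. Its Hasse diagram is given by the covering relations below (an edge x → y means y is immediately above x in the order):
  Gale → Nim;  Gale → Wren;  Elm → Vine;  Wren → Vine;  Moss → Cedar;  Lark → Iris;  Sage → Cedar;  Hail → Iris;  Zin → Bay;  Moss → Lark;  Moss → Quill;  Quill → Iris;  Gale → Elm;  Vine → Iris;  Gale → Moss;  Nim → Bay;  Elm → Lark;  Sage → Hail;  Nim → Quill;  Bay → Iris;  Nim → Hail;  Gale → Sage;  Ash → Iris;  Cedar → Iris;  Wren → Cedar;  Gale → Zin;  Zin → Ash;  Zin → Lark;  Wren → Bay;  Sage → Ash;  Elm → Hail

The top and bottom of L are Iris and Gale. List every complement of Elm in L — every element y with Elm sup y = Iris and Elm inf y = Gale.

Need y with Elm ∨ y = Iris and Elm ∧ y = Gale.
Checking each element gives: Ash, Bay, Cedar, Quill.

Ash, Bay, Cedar, Quill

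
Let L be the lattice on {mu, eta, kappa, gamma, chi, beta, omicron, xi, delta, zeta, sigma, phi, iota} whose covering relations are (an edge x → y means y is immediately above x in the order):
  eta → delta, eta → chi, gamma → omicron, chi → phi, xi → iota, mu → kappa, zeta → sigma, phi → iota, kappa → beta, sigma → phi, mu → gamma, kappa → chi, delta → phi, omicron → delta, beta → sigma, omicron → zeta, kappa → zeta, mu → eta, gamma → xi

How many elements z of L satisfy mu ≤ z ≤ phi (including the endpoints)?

11

The interval [mu, phi] = {beta, chi, delta, eta, gamma, kappa, mu, omicron, phi, sigma, zeta}, which has 11 elements.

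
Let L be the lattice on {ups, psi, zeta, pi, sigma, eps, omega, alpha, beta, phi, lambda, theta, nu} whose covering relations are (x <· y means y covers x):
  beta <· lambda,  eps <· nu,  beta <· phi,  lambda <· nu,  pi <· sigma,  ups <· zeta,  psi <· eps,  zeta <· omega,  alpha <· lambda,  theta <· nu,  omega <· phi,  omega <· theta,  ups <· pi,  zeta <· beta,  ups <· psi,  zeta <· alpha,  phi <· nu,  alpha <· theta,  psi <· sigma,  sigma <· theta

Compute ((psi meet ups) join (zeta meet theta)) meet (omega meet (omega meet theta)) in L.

psi ∧ ups = ups
zeta ∧ theta = zeta
ups ∨ zeta = zeta
omega ∧ theta = omega
omega ∧ omega = omega
zeta ∧ omega = zeta

zeta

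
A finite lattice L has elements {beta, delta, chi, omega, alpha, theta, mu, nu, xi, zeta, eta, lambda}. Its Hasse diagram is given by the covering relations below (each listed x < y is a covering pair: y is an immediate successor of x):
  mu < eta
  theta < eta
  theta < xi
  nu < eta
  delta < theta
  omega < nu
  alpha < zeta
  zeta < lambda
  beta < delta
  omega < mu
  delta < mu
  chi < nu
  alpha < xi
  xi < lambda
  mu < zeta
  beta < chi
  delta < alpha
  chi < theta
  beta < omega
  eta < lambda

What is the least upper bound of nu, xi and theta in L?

Common upper bounds of {nu, xi, theta}: lambda.
The least among these is lambda.

lambda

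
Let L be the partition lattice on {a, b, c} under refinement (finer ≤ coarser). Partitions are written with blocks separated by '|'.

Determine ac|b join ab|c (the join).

abc

Common upper bounds of {ac|b, ab|c}: abc.
The least among these is abc.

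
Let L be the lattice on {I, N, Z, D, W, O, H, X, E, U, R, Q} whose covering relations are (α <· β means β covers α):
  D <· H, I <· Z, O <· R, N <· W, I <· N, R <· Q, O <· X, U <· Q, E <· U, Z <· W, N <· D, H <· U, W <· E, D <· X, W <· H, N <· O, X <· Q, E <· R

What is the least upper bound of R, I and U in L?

Common upper bounds of {R, I, U}: Q.
The least among these is Q.

Q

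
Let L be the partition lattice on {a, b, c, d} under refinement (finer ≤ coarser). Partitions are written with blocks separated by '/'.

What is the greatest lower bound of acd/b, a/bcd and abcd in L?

The meet (common refinement) of acd/b, a/bcd, abcd intersects blocks pairwise, giving a/b/cd.

a/b/cd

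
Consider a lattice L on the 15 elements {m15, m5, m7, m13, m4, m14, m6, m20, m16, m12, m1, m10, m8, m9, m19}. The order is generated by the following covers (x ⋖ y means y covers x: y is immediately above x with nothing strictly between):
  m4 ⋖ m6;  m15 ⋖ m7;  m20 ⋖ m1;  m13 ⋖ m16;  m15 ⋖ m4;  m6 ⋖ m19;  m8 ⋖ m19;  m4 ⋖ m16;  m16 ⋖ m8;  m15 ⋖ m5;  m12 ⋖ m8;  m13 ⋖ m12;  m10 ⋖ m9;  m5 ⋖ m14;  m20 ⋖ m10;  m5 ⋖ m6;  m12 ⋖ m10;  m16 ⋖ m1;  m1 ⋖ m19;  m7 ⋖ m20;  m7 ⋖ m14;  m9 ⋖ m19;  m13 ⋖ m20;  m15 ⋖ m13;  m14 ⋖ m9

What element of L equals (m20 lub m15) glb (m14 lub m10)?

m20 ∨ m15 = m20
m14 ∨ m10 = m9
m20 ∧ m9 = m20

m20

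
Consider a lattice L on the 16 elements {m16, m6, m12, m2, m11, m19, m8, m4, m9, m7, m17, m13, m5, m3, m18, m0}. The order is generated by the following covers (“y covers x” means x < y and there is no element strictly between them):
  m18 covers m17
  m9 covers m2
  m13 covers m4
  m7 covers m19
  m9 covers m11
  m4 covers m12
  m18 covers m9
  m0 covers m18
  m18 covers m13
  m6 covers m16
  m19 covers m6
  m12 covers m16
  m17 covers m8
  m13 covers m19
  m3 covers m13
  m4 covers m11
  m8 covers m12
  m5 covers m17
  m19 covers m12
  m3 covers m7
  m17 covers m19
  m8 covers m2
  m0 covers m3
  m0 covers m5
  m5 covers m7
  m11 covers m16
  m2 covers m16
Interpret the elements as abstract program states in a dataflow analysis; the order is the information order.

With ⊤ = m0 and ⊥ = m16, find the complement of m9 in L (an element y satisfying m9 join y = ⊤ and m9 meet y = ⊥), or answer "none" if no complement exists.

m7

Need y with m9 ∨ y = m0 and m9 ∧ y = m16.
Checking each element gives: m7.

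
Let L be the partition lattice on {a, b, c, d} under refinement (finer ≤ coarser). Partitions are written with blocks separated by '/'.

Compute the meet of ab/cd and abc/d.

The meet (common refinement) of ab/cd and abc/d intersects blocks pairwise, giving ab/c/d.

ab/c/d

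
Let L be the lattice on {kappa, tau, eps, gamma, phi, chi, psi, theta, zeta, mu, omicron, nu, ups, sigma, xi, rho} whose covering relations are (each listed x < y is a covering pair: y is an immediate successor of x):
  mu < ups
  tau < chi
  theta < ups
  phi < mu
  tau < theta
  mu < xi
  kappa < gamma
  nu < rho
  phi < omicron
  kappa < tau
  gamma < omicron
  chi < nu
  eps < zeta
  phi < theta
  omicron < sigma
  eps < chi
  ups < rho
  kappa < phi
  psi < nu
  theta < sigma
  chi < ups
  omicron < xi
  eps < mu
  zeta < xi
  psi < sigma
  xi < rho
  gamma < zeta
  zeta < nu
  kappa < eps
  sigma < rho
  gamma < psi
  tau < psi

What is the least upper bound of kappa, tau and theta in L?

theta

Common upper bounds of {kappa, tau, theta}: rho, sigma, theta, ups.
The least among these is theta.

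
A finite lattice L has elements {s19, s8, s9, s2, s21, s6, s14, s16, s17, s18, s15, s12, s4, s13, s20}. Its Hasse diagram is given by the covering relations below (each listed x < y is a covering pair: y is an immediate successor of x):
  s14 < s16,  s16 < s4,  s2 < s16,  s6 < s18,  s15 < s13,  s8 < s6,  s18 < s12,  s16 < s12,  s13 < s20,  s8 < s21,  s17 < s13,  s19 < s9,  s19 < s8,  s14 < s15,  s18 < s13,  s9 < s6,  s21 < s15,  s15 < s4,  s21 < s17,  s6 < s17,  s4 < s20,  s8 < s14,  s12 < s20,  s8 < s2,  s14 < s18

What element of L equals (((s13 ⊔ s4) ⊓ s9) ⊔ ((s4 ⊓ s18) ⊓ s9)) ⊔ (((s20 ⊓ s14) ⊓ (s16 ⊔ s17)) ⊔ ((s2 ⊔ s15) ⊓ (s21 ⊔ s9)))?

s13

s13 ∨ s4 = s20
s20 ∧ s9 = s9
s4 ∧ s18 = s14
s14 ∧ s9 = s19
s9 ∨ s19 = s9
s20 ∧ s14 = s14
s16 ∨ s17 = s20
s14 ∧ s20 = s14
s2 ∨ s15 = s4
s21 ∨ s9 = s17
s4 ∧ s17 = s21
s14 ∨ s21 = s15
s9 ∨ s15 = s13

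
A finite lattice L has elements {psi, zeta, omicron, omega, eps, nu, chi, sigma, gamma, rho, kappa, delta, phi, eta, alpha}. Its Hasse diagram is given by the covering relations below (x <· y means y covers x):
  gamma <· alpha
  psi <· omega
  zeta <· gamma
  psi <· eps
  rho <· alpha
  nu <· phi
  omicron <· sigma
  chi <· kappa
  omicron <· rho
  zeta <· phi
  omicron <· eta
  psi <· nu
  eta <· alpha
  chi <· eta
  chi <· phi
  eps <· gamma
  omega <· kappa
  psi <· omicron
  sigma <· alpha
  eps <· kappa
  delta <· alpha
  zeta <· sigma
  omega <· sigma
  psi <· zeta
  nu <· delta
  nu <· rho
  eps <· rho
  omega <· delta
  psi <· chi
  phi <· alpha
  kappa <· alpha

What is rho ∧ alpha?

rho

Common lower bounds of {rho, alpha}: eps, nu, omicron, psi, rho.
The greatest among these is rho.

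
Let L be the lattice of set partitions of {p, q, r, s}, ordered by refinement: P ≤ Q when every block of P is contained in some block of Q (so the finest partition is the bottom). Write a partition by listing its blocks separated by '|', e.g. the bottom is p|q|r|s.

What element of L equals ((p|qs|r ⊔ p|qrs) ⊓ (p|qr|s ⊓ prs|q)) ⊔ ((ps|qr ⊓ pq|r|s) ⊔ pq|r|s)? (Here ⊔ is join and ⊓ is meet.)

p|qs|r ∨ p|qrs = p|qrs
p|qr|s ∧ prs|q = p|q|r|s
p|qrs ∧ p|q|r|s = p|q|r|s
ps|qr ∧ pq|r|s = p|q|r|s
p|q|r|s ∨ pq|r|s = pq|r|s
p|q|r|s ∨ pq|r|s = pq|r|s

pq|r|s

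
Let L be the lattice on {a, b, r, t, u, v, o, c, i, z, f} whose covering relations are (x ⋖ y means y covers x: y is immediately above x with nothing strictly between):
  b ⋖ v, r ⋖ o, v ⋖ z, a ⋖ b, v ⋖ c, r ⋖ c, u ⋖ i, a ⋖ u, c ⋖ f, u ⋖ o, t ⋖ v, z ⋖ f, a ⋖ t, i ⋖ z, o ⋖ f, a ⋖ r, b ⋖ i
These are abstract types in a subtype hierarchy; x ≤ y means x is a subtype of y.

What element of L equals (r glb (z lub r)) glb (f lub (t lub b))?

r

z ∨ r = f
r ∧ f = r
t ∨ b = v
f ∨ v = f
r ∧ f = r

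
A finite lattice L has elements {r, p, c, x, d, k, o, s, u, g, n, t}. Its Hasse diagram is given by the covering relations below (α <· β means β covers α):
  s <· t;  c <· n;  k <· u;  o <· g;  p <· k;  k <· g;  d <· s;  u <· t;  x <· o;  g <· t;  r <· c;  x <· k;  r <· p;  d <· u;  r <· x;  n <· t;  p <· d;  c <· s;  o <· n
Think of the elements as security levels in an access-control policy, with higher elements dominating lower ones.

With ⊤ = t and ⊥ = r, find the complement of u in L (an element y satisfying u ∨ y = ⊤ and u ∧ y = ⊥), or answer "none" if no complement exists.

Need y with u ∨ y = t and u ∧ y = r.
Checking each element gives: c.

c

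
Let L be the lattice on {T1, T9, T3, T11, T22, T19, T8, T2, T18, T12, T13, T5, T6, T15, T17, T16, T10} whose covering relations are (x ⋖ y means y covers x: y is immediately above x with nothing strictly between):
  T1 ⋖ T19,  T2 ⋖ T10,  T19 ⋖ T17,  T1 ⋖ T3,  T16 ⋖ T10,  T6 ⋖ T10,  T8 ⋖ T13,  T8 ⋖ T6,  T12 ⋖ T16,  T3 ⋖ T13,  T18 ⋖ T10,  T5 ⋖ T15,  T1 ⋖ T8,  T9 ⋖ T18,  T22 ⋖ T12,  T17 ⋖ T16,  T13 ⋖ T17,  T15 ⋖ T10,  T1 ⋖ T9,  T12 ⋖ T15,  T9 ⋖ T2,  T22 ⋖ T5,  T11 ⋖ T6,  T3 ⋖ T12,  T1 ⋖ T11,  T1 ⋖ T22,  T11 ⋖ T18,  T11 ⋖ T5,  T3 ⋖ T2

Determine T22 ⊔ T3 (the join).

T12

Common upper bounds of {T22, T3}: T10, T12, T15, T16.
The least among these is T12.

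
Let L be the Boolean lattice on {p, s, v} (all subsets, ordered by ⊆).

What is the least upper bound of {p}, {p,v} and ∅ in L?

{p,v}

Under ⊆, join is union: {p} ∪ {p,v} ∪ ∅ = {p,v}.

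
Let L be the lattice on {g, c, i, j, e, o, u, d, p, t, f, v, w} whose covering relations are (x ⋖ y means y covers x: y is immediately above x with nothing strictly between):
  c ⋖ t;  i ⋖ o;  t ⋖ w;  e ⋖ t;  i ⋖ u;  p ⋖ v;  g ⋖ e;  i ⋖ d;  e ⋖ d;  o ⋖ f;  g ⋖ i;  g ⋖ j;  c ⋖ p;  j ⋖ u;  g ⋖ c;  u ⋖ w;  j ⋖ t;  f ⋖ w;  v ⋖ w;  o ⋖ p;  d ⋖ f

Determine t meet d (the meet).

Common lower bounds of {t, d}: e, g.
The greatest among these is e.

e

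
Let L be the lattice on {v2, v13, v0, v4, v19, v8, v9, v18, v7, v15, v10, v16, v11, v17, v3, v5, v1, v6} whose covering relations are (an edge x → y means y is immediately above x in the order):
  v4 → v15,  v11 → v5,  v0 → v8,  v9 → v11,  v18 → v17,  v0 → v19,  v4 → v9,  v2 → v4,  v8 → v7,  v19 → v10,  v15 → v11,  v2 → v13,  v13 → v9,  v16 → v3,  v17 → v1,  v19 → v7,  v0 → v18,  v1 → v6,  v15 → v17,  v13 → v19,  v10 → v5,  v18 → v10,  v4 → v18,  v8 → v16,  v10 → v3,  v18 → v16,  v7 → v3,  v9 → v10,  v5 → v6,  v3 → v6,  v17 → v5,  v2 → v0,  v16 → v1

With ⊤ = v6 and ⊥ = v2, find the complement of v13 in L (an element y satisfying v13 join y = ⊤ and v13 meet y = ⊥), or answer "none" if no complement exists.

v1

Need y with v13 ∨ y = v6 and v13 ∧ y = v2.
Checking each element gives: v1.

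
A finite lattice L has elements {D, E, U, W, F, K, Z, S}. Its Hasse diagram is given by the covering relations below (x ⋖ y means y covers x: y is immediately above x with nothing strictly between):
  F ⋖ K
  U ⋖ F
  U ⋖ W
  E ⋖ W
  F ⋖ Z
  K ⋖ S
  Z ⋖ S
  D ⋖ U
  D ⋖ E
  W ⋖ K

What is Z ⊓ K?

F

Common lower bounds of {Z, K}: D, F, U.
The greatest among these is F.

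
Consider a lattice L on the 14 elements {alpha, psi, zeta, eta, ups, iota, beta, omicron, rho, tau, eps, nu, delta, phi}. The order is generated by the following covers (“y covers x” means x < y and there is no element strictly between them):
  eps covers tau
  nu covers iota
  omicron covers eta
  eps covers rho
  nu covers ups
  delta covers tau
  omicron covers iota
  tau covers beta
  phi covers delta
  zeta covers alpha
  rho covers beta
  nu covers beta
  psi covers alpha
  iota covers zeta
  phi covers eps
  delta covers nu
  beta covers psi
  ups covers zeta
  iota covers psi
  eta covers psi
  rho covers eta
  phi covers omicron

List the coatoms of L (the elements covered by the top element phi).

The coatoms are exactly the elements covered by phi: delta, eps, omicron.

delta, eps, omicron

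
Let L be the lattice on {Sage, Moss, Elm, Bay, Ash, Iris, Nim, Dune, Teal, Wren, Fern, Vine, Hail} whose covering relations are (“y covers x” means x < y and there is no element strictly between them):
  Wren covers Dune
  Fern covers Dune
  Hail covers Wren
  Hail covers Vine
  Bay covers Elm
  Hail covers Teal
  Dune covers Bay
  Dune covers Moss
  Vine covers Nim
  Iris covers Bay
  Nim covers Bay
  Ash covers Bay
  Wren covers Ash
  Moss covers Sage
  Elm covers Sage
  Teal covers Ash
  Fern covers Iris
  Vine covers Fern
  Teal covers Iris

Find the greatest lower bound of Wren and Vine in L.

Dune

Common lower bounds of {Wren, Vine}: Bay, Dune, Elm, Moss, Sage.
The greatest among these is Dune.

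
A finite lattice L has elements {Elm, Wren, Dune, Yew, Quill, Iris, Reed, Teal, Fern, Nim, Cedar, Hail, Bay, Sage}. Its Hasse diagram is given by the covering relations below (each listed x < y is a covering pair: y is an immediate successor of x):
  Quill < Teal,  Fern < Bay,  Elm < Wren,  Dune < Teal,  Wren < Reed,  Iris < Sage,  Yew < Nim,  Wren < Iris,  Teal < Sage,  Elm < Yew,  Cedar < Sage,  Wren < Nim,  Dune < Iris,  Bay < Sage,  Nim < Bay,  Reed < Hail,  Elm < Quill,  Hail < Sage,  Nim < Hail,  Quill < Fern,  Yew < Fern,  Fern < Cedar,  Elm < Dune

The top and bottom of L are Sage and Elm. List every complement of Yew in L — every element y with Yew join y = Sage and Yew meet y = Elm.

Dune, Iris, Teal

Need y with Yew ∨ y = Sage and Yew ∧ y = Elm.
Checking each element gives: Dune, Iris, Teal.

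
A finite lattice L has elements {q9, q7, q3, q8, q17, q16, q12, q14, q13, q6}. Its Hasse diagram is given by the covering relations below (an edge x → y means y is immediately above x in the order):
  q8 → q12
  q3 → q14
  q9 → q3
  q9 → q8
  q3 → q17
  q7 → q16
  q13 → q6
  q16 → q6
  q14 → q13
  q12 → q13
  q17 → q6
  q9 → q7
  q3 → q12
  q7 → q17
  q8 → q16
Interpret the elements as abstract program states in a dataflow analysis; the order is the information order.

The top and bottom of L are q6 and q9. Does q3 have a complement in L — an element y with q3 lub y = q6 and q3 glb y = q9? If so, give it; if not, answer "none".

Need y with q3 ∨ y = q6 and q3 ∧ y = q9.
Checking each element gives: q16.

q16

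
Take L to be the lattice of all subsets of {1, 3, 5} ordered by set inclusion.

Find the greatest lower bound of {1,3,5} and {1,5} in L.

Common lower bounds of {{1,3,5}, {1,5}}: {1,5}, {1}, {5}, ∅.
The greatest among these is {1,5}.

{1,5}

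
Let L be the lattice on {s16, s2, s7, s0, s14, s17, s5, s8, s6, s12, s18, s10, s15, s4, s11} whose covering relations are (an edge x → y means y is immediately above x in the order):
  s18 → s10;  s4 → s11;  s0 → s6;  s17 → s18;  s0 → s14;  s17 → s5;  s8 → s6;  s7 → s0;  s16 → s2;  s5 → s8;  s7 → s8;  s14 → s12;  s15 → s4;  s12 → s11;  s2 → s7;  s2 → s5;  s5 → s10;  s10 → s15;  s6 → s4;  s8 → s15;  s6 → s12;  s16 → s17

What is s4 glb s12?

Common lower bounds of {s4, s12}: s0, s16, s17, s2, s5, s6, s7, s8.
The greatest among these is s6.

s6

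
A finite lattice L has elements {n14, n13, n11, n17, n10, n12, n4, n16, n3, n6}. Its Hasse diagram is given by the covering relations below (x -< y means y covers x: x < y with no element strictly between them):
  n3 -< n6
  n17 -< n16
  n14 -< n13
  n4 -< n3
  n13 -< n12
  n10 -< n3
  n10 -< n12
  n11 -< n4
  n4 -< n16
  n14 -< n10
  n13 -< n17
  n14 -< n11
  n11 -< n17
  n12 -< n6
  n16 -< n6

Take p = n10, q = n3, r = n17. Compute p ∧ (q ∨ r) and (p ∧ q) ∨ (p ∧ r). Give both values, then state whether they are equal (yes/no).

q ∨ r = n6, so p ∧ (q ∨ r) = n10 ∧ n6 = n10.
p ∧ q = n10 and p ∧ r = n14, so (p ∧ q) ∨ (p ∧ r) = n10 ∨ n14 = n10.
Equal: yes.

n10; n10; yes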